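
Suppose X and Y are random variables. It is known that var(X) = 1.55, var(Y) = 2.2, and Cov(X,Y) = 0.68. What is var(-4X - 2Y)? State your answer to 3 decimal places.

44.480

var(-4X - 2Y) = (-4)²·var(X) + (-2)²·var(Y) + 2·(-4)·(-2)·Cov(X,Y)
= 16·1.55 + 4·2.2 + 16·0.68 = 44.48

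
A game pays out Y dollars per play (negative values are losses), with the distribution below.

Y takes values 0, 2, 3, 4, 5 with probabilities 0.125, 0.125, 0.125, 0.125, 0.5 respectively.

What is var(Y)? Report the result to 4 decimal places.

2.9844

E[Y] = (0)(0.125) + (2)(0.125) + (3)(0.125) + (4)(0.125) + (5)(0.5) = 3.625
E[Y²] = (0)²(0.125) + (2)²(0.125) + (3)²(0.125) + (4)²(0.125) + (5)²(0.5) = 16.125
var(Y) = E[Y²] − (E[Y])² = 16.125 − (3.625)² = 2.984375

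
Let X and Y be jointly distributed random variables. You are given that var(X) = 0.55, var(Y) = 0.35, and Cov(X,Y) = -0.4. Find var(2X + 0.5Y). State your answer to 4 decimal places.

var(2X + 0.5Y) = (2)²·var(X) + (0.5)²·var(Y) + 2·(2)·(0.5)·Cov(X,Y)
= 4·0.55 + 0.25·0.35 + 2·-0.4 = 1.4875

1.4875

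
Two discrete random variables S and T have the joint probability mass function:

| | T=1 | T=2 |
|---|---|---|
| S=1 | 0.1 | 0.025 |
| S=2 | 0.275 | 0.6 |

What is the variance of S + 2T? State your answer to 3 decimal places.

1.259

E[S] = 1.875,  E[T] = 1.625,  E[ST] = 3.1
Var(S) = 3.625 − (1.875)² = 0.109375;  Var(T) = 2.875 − (1.625)² = 0.234375
Cov(S,T) = 3.1 − (1.875)(1.625) = 0.053125
Var(S + 2T) = (1)²·0.109375 + (2)²·0.234375 + 2·(1)·(2)·0.053125 = 1.259375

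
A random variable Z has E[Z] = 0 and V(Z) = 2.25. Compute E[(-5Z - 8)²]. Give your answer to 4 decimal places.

E[-5Z - 8] = -5·0 − 8 = -8
V(-5Z - 8) = (-5)²·2.25 = 56.25
E[(-5Z - 8)²] = V((-5Z - 8)) + (E[(-5Z - 8)])² = 56.25 + (-8)² = 120.25

120.2500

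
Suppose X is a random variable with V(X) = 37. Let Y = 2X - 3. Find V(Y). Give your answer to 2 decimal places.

V(2X - 3) = (2)²·V(X) = 4·37 = 148

148.00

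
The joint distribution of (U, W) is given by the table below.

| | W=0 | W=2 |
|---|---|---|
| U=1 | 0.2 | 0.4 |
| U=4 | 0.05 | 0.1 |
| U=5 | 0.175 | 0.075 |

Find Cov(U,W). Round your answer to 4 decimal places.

-0.4675

E[U] = 2.45,  E[W] = 1.15
E[UW] = 2.35
Cov(U,W) = E[UW] − E[U]E[W] = 2.35 − (2.45)(1.15) = -0.4675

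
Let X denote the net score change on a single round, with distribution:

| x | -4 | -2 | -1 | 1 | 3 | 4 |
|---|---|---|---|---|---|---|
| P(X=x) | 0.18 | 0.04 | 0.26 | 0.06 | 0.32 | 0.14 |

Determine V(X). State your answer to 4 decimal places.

E[X] = (-4)(0.18) + (-2)(0.04) + (-1)(0.26) + (1)(0.06) + (3)(0.32) + (4)(0.14) = 0.52
E[X²] = (-4)²(0.18) + (-2)²(0.04) + (-1)²(0.26) + (1)²(0.06) + (3)²(0.32) + (4)²(0.14) = 8.48
V(X) = E[X²] − (E[X])² = 8.48 − (0.52)² = 8.2096

8.2096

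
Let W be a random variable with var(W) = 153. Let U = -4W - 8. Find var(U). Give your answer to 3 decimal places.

2448.000

var(-4W - 8) = (-4)²·var(W) = 16·153 = 2448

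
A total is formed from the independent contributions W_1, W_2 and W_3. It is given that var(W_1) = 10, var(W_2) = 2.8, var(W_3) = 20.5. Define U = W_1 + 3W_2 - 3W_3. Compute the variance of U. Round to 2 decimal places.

By independence, var(U) = (1)²var(W_1) + (3)²var(W_2) + (-3)²var(W_3)
= (1)²·10 + (3)²·2.8 + (-3)²·20.5 = 219.7

219.70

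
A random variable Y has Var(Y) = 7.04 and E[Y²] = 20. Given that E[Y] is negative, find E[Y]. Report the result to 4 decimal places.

(E[Y])² = E[Y²] − Var(Y) = 20 − 7.04 = 12.96
E[Y] = −√12.96 = -3.6

-3.6000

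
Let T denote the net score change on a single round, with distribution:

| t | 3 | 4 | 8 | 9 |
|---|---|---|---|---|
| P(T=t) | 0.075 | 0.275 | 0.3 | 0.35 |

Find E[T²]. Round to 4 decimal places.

E[T²] = (3)²(0.075) + (4)²(0.275) + (8)²(0.3) + (9)²(0.35) = 52.625

52.6250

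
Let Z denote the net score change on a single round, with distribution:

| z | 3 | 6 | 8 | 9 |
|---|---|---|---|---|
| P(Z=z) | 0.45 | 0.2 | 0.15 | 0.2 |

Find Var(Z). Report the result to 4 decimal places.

6.2475

E[Z] = (3)(0.45) + (6)(0.2) + (8)(0.15) + (9)(0.2) = 5.55
E[Z²] = (3)²(0.45) + (6)²(0.2) + (8)²(0.15) + (9)²(0.2) = 37.05
Var(Z) = E[Z²] − (E[Z])² = 37.05 − (5.55)² = 6.2475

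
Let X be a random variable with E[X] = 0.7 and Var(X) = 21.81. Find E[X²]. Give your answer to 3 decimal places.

22.300

E[X²] = Var(X) + (E[X])² = 21.81 + (0.7)² = 22.3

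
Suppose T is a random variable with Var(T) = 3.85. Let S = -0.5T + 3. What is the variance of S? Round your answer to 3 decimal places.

0.963

Var(-0.5T + 3) = (-0.5)²·Var(T) = 0.25·3.85 = 0.9625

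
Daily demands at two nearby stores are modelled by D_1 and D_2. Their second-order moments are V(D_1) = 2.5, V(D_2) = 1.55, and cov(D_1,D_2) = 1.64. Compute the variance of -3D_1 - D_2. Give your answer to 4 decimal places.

33.8900

V(-3D_1 - D_2) = (-3)²·V(D_1) + (-1)²·V(D_2) + 2·(-3)·(-1)·cov(D_1,D_2)
= 9·2.5 + 1·1.55 + 6·1.64 = 33.89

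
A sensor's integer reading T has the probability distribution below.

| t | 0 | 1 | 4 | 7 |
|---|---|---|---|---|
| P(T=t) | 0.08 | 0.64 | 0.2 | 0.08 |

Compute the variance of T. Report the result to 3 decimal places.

3.760

E[T] = (0)(0.08) + (1)(0.64) + (4)(0.2) + (7)(0.08) = 2
E[T²] = (0)²(0.08) + (1)²(0.64) + (4)²(0.2) + (7)²(0.08) = 7.76
Var(T) = E[T²] − (E[T])² = 7.76 − (2)² = 3.76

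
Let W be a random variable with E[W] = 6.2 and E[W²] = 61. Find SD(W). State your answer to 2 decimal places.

var(W) = 61 − (6.2)² = 22.56
SD(W) = √22.56 ≈ 4.75

4.75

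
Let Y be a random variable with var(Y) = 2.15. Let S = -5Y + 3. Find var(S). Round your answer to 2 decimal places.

53.75

var(-5Y + 3) = (-5)²·var(Y) = 25·2.15 = 53.75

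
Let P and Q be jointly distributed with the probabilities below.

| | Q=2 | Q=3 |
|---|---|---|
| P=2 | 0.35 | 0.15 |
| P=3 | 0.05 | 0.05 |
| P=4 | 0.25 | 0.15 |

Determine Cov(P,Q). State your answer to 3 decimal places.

0.035

E[P] = 2.9,  E[Q] = 2.35
E[PQ] = 6.85
Cov(P,Q) = E[PQ] − E[P]E[Q] = 6.85 − (2.9)(2.35) = 0.035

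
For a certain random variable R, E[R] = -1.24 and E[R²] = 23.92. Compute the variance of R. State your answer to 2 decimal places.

Var(R) = 23.92 − (-1.24)² = 22.3824

22.38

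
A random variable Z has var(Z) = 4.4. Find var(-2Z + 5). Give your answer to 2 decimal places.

17.60

var(-2Z + 5) = (-2)²·var(Z) = 4·4.4 = 17.6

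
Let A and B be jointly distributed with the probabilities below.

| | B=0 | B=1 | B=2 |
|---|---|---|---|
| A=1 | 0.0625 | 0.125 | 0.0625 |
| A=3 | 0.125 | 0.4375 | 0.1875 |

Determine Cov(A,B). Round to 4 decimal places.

E[A] = 2.5,  E[B] = 1.0625
E[AB] = 2.6875
Cov(A,B) = E[AB] − E[A]E[B] = 2.6875 − (2.5)(1.0625) = 0.03125

0.0313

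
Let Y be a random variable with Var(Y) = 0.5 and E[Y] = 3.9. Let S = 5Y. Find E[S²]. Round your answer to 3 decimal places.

392.750

E[5Y] = 5·3.9 = 19.5
Var(5Y) = (5)²·0.5 = 12.5
E[S²] = Var(S) + (E[S])² = 12.5 + (19.5)² = 392.75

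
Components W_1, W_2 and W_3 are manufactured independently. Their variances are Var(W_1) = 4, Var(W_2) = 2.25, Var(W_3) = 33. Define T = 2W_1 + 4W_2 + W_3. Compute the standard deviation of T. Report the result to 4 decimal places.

9.2195

By independence, Var(T) = (2)²Var(W_1) + (4)²Var(W_2) + (1)²Var(W_3)
= (2)²·4 + (4)²·2.25 + (1)²·33 = 85
sd(T) = √85 ≈ 9.2195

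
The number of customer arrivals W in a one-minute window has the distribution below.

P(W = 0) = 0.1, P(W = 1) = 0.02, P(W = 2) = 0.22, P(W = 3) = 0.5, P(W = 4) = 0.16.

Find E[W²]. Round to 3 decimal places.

7.960

E[W²] = (0)²(0.1) + (1)²(0.02) + (2)²(0.22) + (3)²(0.5) + (4)²(0.16) = 7.96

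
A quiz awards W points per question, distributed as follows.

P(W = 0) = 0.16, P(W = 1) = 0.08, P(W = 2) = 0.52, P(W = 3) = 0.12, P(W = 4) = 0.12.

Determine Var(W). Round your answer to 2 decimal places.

1.32

E[W] = (0)(0.16) + (1)(0.08) + (2)(0.52) + (3)(0.12) + (4)(0.12) = 1.96
E[W²] = (0)²(0.16) + (1)²(0.08) + (2)²(0.52) + (3)²(0.12) + (4)²(0.12) = 5.16
Var(W) = E[W²] − (E[W])² = 5.16 − (1.96)² = 1.3184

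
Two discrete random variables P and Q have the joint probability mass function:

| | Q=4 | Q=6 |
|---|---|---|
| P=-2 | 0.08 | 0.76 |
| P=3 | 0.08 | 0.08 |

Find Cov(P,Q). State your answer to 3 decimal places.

-0.544

E[P] = -1.2,  E[Q] = 5.68
E[PQ] = -7.36
Cov(P,Q) = E[PQ] − E[P]E[Q] = -7.36 − (-1.2)(5.68) = -0.544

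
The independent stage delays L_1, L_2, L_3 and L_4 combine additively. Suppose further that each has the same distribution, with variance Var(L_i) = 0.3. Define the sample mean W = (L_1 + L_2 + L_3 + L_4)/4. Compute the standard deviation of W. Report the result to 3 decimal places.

By independence, Var(W) = (0.25)²Var(L_1) + (0.25)²Var(L_2) + (0.25)²Var(L_3) + (0.25)²Var(L_4)
= (0.25)²·0.3 + (0.25)²·0.3 + (0.25)²·0.3 + (0.25)²·0.3 = 0.075
sd(W) = √0.075 ≈ 0.274

0.274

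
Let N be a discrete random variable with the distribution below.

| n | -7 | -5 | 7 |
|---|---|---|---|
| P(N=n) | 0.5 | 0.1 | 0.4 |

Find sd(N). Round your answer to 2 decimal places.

E[N] = (-7)(0.5) + (-5)(0.1) + (7)(0.4) = -1.2
E[N²] = (-7)²(0.5) + (-5)²(0.1) + (7)²(0.4) = 46.6
V(N) = E[N²] − (E[N])² = 46.6 − (-1.2)² = 45.16
sd(N) = √45.16 ≈ 6.72

6.72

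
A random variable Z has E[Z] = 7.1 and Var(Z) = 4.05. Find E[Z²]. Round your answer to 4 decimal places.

54.4600

E[Z²] = Var(Z) + (E[Z])² = 4.05 + (7.1)² = 54.46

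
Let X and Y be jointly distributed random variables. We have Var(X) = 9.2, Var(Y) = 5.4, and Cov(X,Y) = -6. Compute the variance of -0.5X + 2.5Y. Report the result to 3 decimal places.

51.050

Var(-0.5X + 2.5Y) = (-0.5)²·Var(X) + (2.5)²·Var(Y) + 2·(-0.5)·(2.5)·Cov(X,Y)
= 0.25·9.2 + 6.25·5.4 + -2.5·-6 = 51.05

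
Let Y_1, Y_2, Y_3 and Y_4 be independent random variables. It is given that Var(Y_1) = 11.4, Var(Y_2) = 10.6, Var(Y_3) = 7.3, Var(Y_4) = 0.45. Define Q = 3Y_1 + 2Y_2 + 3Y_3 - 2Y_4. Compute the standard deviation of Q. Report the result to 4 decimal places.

14.5774

By independence, Var(Q) = (3)²Var(Y_1) + (2)²Var(Y_2) + (3)²Var(Y_3) + (-2)²Var(Y_4)
= (3)²·11.4 + (2)²·10.6 + (3)²·7.3 + (-2)²·0.45 = 212.5
SD(Q) = √212.5 ≈ 14.5774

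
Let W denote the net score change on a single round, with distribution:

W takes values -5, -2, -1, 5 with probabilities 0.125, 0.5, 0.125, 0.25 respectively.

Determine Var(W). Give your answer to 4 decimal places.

E[W] = (-5)(0.125) + (-2)(0.5) + (-1)(0.125) + (5)(0.25) = -0.5
E[W²] = (-5)²(0.125) + (-2)²(0.5) + (-1)²(0.125) + (5)²(0.25) = 11.5
Var(W) = E[W²] − (E[W])² = 11.5 − (-0.5)² = 11.25

11.2500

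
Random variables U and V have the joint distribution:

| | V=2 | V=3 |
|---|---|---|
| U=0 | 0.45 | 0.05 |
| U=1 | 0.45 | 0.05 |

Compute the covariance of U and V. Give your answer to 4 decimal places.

E[U] = 0.5,  E[V] = 2.1
E[UV] = 1.05
cov(U,V) = E[UV] − E[U]E[V] = 1.05 − (0.5)(2.1) = 0

0.0000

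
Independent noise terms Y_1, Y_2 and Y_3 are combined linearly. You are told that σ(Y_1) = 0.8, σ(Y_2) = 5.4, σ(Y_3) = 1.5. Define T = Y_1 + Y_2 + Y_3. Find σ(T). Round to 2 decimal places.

5.66

V(Y_1) = 0.64, V(Y_2) = 29.16, V(Y_3) = 2.25
By independence, V(T) = (1)²V(Y_1) + (1)²V(Y_2) + (1)²V(Y_3)
= (1)²·0.64 + (1)²·29.16 + (1)²·2.25 = 32.05
σ(T) = √32.05 ≈ 5.66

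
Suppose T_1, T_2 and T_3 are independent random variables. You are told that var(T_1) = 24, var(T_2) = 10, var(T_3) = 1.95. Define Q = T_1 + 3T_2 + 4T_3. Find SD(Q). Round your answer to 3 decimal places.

12.050

By independence, var(Q) = (1)²var(T_1) + (3)²var(T_2) + (4)²var(T_3)
= (1)²·24 + (3)²·10 + (4)²·1.95 = 145.2
SD(Q) = √145.2 ≈ 12.050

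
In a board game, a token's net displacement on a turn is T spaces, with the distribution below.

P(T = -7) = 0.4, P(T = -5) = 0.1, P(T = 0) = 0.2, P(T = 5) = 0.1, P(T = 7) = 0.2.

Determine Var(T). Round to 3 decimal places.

32.440

E[T] = (-7)(0.4) + (-5)(0.1) + (0)(0.2) + (5)(0.1) + (7)(0.2) = -1.4
E[T²] = (-7)²(0.4) + (-5)²(0.1) + (0)²(0.2) + (5)²(0.1) + (7)²(0.2) = 34.4
Var(T) = E[T²] − (E[T])² = 34.4 − (-1.4)² = 32.44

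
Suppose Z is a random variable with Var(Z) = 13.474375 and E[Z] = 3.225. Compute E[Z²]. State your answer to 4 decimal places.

E[Z²] = Var(Z) + (E[Z])² = 13.474375 + (3.225)² = 23.875

23.8750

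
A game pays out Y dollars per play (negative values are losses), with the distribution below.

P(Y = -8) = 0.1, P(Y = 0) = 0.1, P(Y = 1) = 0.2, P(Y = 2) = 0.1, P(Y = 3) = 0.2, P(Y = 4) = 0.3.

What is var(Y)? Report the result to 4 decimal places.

E[Y] = (-8)(0.1) + (0)(0.1) + (1)(0.2) + (2)(0.1) + (3)(0.2) + (4)(0.3) = 1.4
E[Y²] = (-8)²(0.1) + (0)²(0.1) + (1)²(0.2) + (2)²(0.1) + (3)²(0.2) + (4)²(0.3) = 13.6
var(Y) = E[Y²] − (E[Y])² = 13.6 − (1.4)² = 11.64

11.6400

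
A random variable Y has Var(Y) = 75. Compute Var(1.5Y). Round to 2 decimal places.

168.75

Var(1.5Y) = (1.5)²·Var(Y) = 2.25·75 = 168.75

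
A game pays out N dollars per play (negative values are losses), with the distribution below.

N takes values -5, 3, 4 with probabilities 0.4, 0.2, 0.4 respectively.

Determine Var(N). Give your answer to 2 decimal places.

18.16

E[N] = (-5)(0.4) + (3)(0.2) + (4)(0.4) = 0.2
E[N²] = (-5)²(0.4) + (3)²(0.2) + (4)²(0.4) = 18.2
Var(N) = E[N²] − (E[N])² = 18.2 − (0.2)² = 18.16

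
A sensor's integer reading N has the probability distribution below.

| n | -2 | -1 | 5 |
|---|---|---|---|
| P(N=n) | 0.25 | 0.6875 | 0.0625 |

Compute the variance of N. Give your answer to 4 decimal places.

2.4844

E[N] = (-2)(0.25) + (-1)(0.6875) + (5)(0.0625) = -0.875
E[N²] = (-2)²(0.25) + (-1)²(0.6875) + (5)²(0.0625) = 3.25
var(N) = E[N²] − (E[N])² = 3.25 − (-0.875)² = 2.484375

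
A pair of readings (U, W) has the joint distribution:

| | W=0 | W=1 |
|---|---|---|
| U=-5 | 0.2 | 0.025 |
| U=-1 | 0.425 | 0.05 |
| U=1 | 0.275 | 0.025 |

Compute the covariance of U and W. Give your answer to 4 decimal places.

E[U] = -1.3,  E[W] = 0.1
E[UW] = -0.15
cov(U,W) = E[UW] − E[U]E[W] = -0.15 − (-1.3)(0.1) = -0.02

-0.0200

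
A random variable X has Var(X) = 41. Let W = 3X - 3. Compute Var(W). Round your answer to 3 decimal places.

369.000

Var(3X - 3) = (3)²·Var(X) = 9·41 = 369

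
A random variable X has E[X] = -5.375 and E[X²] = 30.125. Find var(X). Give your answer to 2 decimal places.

var(X) = 30.125 − (-5.375)² = 1.234375

1.23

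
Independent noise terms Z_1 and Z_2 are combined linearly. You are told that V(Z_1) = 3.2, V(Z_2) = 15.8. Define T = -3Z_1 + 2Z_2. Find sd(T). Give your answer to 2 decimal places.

9.59

By independence, V(T) = (-3)²V(Z_1) + (2)²V(Z_2)
= (-3)²·3.2 + (2)²·15.8 = 92
sd(T) = √92 ≈ 9.59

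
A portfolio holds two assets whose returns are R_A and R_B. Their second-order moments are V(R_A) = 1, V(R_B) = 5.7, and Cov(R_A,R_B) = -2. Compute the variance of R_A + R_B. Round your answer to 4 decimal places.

2.7000

V(R_A + R_B) = (1)²·V(R_A) + (1)²·V(R_B) + 2·(1)·(1)·Cov(R_A,R_B)
= 1·1 + 1·5.7 + 2·-2 = 2.7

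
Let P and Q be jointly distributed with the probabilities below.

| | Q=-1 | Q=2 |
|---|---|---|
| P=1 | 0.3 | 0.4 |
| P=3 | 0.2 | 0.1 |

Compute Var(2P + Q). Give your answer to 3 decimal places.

4.410

E[P] = 1.6,  E[Q] = 0.5,  E[PQ] = 0.5
Var(P) = 3.4 − (1.6)² = 0.84;  Var(Q) = 2.5 − (0.5)² = 2.25
cov(P,Q) = 0.5 − (1.6)(0.5) = -0.3
Var(2P + Q) = (2)²·0.84 + (1)²·2.25 + 2·(2)·(1)·-0.3 = 4.41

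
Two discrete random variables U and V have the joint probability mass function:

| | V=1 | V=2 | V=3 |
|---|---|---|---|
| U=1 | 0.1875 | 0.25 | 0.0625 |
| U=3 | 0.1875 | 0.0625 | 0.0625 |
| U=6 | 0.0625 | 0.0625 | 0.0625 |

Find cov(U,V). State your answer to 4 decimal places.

E[U] = 2.5625,  E[V] = 1.75
E[UV] = 4.625
cov(U,V) = E[UV] − E[U]E[V] = 4.625 − (2.5625)(1.75) = 0.140625

0.1406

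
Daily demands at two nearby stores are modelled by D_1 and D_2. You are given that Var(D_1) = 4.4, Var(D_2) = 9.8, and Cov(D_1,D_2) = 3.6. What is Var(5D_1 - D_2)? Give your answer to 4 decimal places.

Var(5D_1 - D_2) = (5)²·Var(D_1) + (-1)²·Var(D_2) + 2·(5)·(-1)·Cov(D_1,D_2)
= 25·4.4 + 1·9.8 + -10·3.6 = 83.8

83.8000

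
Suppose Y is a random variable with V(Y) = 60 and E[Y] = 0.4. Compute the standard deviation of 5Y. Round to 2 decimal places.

38.73

V(5Y) = (5)²·60 = 1500
SD(5Y) = √1500 ≈ 38.73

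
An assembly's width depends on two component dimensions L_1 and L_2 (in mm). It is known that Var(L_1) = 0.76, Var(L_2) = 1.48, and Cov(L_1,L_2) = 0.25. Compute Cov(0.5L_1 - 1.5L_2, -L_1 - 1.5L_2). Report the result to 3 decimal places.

3.138

Cov(0.5L_1 - 1.5L_2, -L_1 - 1.5L_2) = (0.5)(-1)Var(L_1) + (-1.5)(-1.5)Var(L_2) + [(0.5)(-1.5) + (-1.5)(-1)]Cov(L_1,L_2)
= -0.5·0.76 + 2.25·1.48 + 0.75·0.25 = 3.1375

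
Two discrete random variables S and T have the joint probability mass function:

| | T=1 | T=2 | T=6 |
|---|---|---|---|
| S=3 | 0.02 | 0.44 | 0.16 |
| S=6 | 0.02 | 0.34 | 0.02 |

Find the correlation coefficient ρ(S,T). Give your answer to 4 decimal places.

-0.2607

E[S] = 4.14,  E[T] = 2.68
E[ST] = 10.5
cov(S,T) = E[ST] − E[S]E[T] = 10.5 − (4.14)(2.68) = -0.5952
var(S) = 2.1204,  var(T) = 2.4576
ρ = -0.5952 / √(2.1204·2.4576) ≈ -0.2607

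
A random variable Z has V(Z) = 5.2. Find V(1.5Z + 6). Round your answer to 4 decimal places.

11.7000

V(1.5Z + 6) = (1.5)²·V(Z) = 2.25·5.2 = 11.7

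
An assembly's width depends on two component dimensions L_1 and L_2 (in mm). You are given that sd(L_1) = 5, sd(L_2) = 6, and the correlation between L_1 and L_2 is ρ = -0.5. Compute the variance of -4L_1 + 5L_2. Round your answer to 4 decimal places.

var(L_1) = (5)² = 25;  var(L_2) = (6)² = 36
cov(L_1,L_2) = ρ·sd(L_1)·sd(L_2) = -0.5·5·6 = -15
var(-4L_1 + 5L_2) = (-4)²·var(L_1) + (5)²·var(L_2) + 2·(-4)·(5)·cov(L_1,L_2)
= 16·25 + 25·36 + -40·-15 = 1900

1900.0000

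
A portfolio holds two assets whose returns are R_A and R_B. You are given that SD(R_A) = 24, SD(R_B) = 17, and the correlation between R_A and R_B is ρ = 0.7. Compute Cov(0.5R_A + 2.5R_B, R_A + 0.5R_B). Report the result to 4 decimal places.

V(R_A) = (24)² = 576;  V(R_B) = (17)² = 289
Cov(R_A,R_B) = ρ·SD(R_A)·SD(R_B) = 0.7·24·17 = 285.6
Cov(0.5R_A + 2.5R_B, R_A + 0.5R_B) = (0.5)(1)V(R_A) + (2.5)(0.5)V(R_B) + [(0.5)(0.5) + (2.5)(1)]Cov(R_A,R_B)
= 0.5·576 + 1.25·289 + 2.75·285.6 = 1434.65

1434.6500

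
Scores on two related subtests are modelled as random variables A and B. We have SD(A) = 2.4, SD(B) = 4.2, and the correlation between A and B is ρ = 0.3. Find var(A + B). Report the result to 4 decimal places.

var(A) = (2.4)² = 5.76;  var(B) = (4.2)² = 17.64
Cov(A,B) = ρ·SD(A)·SD(B) = 0.3·2.4·4.2 = 3.024
var(A + B) = (1)²·var(A) + (1)²·var(B) + 2·(1)·(1)·Cov(A,B)
= 1·5.76 + 1·17.64 + 2·3.024 = 29.448

29.4480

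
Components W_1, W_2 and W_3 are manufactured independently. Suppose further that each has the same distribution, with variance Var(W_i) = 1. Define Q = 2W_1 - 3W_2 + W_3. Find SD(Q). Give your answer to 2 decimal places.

By independence, Var(Q) = (2)²Var(W_1) + (-3)²Var(W_2) + (1)²Var(W_3)
= (2)²·1 + (-3)²·1 + (1)²·1 = 14
SD(Q) = √14 ≈ 3.74

3.74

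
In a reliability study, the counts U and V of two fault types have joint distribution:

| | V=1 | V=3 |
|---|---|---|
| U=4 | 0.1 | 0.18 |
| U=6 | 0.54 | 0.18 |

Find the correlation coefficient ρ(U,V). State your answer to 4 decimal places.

E[U] = 5.44,  E[V] = 1.72
E[UV] = 9.04
Cov(U,V) = E[UV] − E[U]E[V] = 9.04 − (5.44)(1.72) = -0.3168
Var(U) = 0.8064,  Var(V) = 0.9216
ρ = -0.3168 / √(0.8064·0.9216) ≈ -0.3675

-0.3675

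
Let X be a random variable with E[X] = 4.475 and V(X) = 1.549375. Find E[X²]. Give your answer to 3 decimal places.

21.575

E[X²] = V(X) + (E[X])² = 1.549375 + (4.475)² = 21.575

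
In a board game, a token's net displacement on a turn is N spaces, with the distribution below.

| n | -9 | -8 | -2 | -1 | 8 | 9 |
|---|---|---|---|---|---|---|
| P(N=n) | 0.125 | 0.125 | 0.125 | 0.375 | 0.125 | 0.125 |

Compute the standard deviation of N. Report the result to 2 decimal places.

E[N] = (-9)(0.125) + (-8)(0.125) + (-2)(0.125) + (-1)(0.375) + (8)(0.125) + (9)(0.125) = -0.625
E[N²] = (-9)²(0.125) + (-8)²(0.125) + (-2)²(0.125) + (-1)²(0.375) + (8)²(0.125) + (9)²(0.125) = 37.125
var(N) = E[N²] − (E[N])² = 37.125 − (-0.625)² = 36.734375
SD(N) = √36.734375 ≈ 6.06

6.06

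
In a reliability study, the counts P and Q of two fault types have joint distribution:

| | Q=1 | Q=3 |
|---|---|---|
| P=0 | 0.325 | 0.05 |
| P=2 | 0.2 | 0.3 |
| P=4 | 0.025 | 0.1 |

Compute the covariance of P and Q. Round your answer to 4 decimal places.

E[P] = 1.5,  E[Q] = 1.9
E[PQ] = 3.5
Cov(P,Q) = E[PQ] − E[P]E[Q] = 3.5 − (1.5)(1.9) = 0.65

0.6500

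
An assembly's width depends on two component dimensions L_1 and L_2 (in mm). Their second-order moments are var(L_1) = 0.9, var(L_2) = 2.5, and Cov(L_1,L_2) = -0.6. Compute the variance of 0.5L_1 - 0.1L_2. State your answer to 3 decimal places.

0.310

var(0.5L_1 - 0.1L_2) = (0.5)²·var(L_1) + (-0.1)²·var(L_2) + 2·(0.5)·(-0.1)·Cov(L_1,L_2)
= 0.25·0.9 + 0.01·2.5 + -0.1·-0.6 = 0.31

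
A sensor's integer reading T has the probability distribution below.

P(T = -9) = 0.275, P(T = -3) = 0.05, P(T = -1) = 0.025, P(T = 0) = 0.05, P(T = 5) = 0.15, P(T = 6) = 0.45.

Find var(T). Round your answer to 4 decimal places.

42.0600

E[T] = (-9)(0.275) + (-3)(0.05) + (-1)(0.025) + (0)(0.05) + (5)(0.15) + (6)(0.45) = 0.8
E[T²] = (-9)²(0.275) + (-3)²(0.05) + (-1)²(0.025) + (0)²(0.05) + (5)²(0.15) + (6)²(0.45) = 42.7
var(T) = E[T²] − (E[T])² = 42.7 − (0.8)² = 42.06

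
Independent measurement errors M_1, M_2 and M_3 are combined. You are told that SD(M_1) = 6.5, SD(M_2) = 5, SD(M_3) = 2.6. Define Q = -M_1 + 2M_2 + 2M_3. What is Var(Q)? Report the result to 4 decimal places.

Var(M_1) = 42.25, Var(M_2) = 25, Var(M_3) = 6.76
By independence, Var(Q) = (-1)²Var(M_1) + (2)²Var(M_2) + (2)²Var(M_3)
= (-1)²·42.25 + (2)²·25 + (2)²·6.76 = 169.29

169.2900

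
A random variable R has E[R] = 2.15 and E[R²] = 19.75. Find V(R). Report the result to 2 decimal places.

15.13

V(R) = 19.75 − (2.15)² = 15.1275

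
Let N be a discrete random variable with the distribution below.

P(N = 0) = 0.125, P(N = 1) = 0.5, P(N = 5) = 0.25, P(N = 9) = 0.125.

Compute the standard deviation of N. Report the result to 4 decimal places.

E[N] = (0)(0.125) + (1)(0.5) + (5)(0.25) + (9)(0.125) = 2.875
E[N²] = (0)²(0.125) + (1)²(0.5) + (5)²(0.25) + (9)²(0.125) = 16.875
var(N) = E[N²] − (E[N])² = 16.875 − (2.875)² = 8.609375
SD(N) = √8.609375 ≈ 2.9342

2.9342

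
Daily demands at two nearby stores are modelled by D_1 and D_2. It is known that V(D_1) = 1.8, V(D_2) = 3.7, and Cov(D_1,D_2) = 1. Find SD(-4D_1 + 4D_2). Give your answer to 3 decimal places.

7.483

V(-4D_1 + 4D_2) = (-4)²·V(D_1) + (4)²·V(D_2) + 2·(-4)·(4)·Cov(D_1,D_2)
= 16·1.8 + 16·3.7 + -32·1 = 56
SD(-4D_1 + 4D_2) = √56 ≈ 7.483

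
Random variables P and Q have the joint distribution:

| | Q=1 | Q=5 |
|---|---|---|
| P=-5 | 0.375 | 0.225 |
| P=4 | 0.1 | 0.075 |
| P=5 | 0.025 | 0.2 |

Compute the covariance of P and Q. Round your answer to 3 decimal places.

E[P] = -1.175,  E[Q] = 3
E[PQ] = -0.475
Cov(P,Q) = E[PQ] − E[P]E[Q] = -0.475 − (-1.175)(3) = 3.05

3.050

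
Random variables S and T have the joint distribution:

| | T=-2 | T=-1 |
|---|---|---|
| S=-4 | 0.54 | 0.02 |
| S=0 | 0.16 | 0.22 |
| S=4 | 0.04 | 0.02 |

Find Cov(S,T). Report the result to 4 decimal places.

0.5200

E[S] = -2,  E[T] = -1.74
E[ST] = 4
Cov(S,T) = E[ST] − E[S]E[T] = 4 − (-2)(-1.74) = 0.52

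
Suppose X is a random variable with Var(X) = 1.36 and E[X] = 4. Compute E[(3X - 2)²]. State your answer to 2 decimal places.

112.24

E[3X - 2] = 3·4 − 2 = 10
Var(3X - 2) = (3)²·1.36 = 12.24
E[(3X - 2)²] = Var((3X - 2)) + (E[(3X - 2)])² = 12.24 + (10)² = 112.24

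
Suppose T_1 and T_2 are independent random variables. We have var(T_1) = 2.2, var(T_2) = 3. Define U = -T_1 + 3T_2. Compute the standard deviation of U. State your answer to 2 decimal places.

By independence, var(U) = (-1)²var(T_1) + (3)²var(T_2)
= (-1)²·2.2 + (3)²·3 = 29.2
σ(U) = √29.2 ≈ 5.40

5.40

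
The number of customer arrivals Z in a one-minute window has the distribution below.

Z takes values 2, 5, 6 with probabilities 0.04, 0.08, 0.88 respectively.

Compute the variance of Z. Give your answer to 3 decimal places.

E[Z] = (2)(0.04) + (5)(0.08) + (6)(0.88) = 5.76
E[Z²] = (2)²(0.04) + (5)²(0.08) + (6)²(0.88) = 33.84
var(Z) = E[Z²] − (E[Z])² = 33.84 − (5.76)² = 0.6624

0.662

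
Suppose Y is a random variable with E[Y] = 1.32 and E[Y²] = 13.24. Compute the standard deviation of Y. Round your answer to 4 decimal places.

3.3908

Var(Y) = 13.24 − (1.32)² = 11.4976
σ(Y) = √11.4976 ≈ 3.3908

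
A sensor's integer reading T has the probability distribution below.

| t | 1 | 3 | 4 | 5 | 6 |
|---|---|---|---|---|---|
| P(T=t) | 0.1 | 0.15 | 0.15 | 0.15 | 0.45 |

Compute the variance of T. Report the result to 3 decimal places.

E[T] = (1)(0.1) + (3)(0.15) + (4)(0.15) + (5)(0.15) + (6)(0.45) = 4.6
E[T²] = (1)²(0.1) + (3)²(0.15) + (4)²(0.15) + (5)²(0.15) + (6)²(0.45) = 23.8
Var(T) = E[T²] − (E[T])² = 23.8 − (4.6)² = 2.64

2.640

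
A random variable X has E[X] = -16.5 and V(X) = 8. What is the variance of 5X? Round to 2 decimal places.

V(5X) = (5)²·V(X) = 25·8 = 200

200.00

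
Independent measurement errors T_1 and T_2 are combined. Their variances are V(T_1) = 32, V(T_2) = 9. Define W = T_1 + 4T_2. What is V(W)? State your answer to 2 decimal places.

By independence, V(W) = (1)²V(T_1) + (4)²V(T_2)
= (1)²·32 + (4)²·9 = 176

176.00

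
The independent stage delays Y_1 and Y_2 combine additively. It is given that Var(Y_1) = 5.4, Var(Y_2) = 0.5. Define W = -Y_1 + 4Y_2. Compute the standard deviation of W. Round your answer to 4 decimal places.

By independence, Var(W) = (-1)²Var(Y_1) + (4)²Var(Y_2)
= (-1)²·5.4 + (4)²·0.5 = 13.4
sd(W) = √13.4 ≈ 3.6606

3.6606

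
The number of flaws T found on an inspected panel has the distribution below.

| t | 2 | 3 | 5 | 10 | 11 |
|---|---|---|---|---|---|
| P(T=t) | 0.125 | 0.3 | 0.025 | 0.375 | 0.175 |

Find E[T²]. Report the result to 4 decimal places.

62.5000

E[T²] = (2)²(0.125) + (3)²(0.3) + (5)²(0.025) + (10)²(0.375) + (11)²(0.175) = 62.5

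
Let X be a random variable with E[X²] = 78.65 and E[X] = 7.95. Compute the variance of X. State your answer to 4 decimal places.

Var(X) = 78.65 − (7.95)² = 15.4475

15.4475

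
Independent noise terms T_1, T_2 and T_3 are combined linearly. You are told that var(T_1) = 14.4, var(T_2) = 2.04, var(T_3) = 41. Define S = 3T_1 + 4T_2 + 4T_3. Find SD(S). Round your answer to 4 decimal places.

28.6049

By independence, var(S) = (3)²var(T_1) + (4)²var(T_2) + (4)²var(T_3)
= (3)²·14.4 + (4)²·2.04 + (4)²·41 = 818.24
SD(S) = √818.24 ≈ 28.6049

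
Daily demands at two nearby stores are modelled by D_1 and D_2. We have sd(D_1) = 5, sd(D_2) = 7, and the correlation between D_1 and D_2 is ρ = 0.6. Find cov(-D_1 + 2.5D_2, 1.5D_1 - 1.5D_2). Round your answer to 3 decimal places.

V(D_1) = (5)² = 25;  V(D_2) = (7)² = 49
cov(D_1,D_2) = ρ·sd(D_1)·sd(D_2) = 0.6·5·7 = 21
cov(-D_1 + 2.5D_2, 1.5D_1 - 1.5D_2) = (-1)(1.5)V(D_1) + (2.5)(-1.5)V(D_2) + [(-1)(-1.5) + (2.5)(1.5)]cov(D_1,D_2)
= -1.5·25 + -3.75·49 + 5.25·21 = -111

-111.000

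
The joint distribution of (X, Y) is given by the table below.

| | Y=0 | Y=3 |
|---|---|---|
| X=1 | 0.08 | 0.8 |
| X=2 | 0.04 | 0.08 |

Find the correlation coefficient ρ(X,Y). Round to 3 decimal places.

-0.242

E[X] = 1.12,  E[Y] = 2.64
E[XY] = 2.88
cov(X,Y) = E[XY] − E[X]E[Y] = 2.88 − (1.12)(2.64) = -0.0768
var(X) = 0.1056,  var(Y) = 0.9504
ρ = -0.0768 / √(0.1056·0.9504) ≈ -0.242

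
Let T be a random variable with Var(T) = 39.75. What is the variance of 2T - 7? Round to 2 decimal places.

159.00

Var(2T - 7) = (2)²·Var(T) = 4·39.75 = 159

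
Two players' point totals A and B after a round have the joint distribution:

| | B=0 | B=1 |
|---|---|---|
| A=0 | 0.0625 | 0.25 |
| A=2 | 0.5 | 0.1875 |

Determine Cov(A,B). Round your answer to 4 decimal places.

E[A] = 1.375,  E[B] = 0.4375
E[AB] = 0.375
Cov(A,B) = E[AB] − E[A]E[B] = 0.375 − (1.375)(0.4375) = -0.2265625

-0.2266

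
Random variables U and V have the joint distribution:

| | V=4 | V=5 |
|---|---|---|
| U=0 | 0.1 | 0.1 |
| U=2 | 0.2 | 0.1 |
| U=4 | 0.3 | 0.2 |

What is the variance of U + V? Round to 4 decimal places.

2.6000

E[U] = 2.6,  E[V] = 4.4,  E[UV] = 11.4
Var(U) = 9.2 − (2.6)² = 2.44;  Var(V) = 19.6 − (4.4)² = 0.24
cov(U,V) = 11.4 − (2.6)(4.4) = -0.04
Var(U + V) = (1)²·2.44 + (1)²·0.24 + 2·(1)·(1)·-0.04 = 2.6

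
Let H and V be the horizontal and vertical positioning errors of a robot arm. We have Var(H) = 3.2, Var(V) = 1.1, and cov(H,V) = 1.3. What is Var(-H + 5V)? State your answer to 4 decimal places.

17.7000

Var(-H + 5V) = (-1)²·Var(H) + (5)²·Var(V) + 2·(-1)·(5)·cov(H,V)
= 1·3.2 + 25·1.1 + -10·1.3 = 17.7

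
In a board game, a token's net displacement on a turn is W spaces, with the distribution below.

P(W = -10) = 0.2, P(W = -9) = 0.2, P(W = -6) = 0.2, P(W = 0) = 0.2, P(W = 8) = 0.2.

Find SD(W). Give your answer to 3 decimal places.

E[W] = (-10)(0.2) + (-9)(0.2) + (-6)(0.2) + (0)(0.2) + (8)(0.2) = -3.4
E[W²] = (-10)²(0.2) + (-9)²(0.2) + (-6)²(0.2) + (0)²(0.2) + (8)²(0.2) = 56.2
V(W) = E[W²] − (E[W])² = 56.2 − (-3.4)² = 44.64
SD(W) = √44.64 ≈ 6.681

6.681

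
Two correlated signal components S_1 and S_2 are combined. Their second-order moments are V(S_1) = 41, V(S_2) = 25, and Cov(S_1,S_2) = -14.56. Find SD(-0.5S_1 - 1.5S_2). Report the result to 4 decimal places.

V(-0.5S_1 - 1.5S_2) = (-0.5)²·V(S_1) + (-1.5)²·V(S_2) + 2·(-0.5)·(-1.5)·Cov(S_1,S_2)
= 0.25·41 + 2.25·25 + 1.5·-14.56 = 44.66
SD(-0.5S_1 - 1.5S_2) = √44.66 ≈ 6.6828

6.6828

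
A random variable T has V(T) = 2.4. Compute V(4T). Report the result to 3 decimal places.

38.400

V(4T) = (4)²·V(T) = 16·2.4 = 38.4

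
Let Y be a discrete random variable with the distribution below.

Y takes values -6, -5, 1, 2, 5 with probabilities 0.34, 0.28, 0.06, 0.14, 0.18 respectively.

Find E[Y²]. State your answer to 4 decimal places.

E[Y²] = (-6)²(0.34) + (-5)²(0.28) + (1)²(0.06) + (2)²(0.14) + (5)²(0.18) = 24.36

24.3600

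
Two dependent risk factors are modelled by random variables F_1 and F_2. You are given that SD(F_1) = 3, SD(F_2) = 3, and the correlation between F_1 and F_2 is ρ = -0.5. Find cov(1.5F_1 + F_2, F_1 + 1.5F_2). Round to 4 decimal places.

12.3750

Var(F_1) = (3)² = 9;  Var(F_2) = (3)² = 9
cov(F_1,F_2) = ρ·SD(F_1)·SD(F_2) = -0.5·3·3 = -4.5
cov(1.5F_1 + F_2, F_1 + 1.5F_2) = (1.5)(1)Var(F_1) + (1)(1.5)Var(F_2) + [(1.5)(1.5) + (1)(1)]cov(F_1,F_2)
= 1.5·9 + 1.5·9 + 3.25·-4.5 = 12.375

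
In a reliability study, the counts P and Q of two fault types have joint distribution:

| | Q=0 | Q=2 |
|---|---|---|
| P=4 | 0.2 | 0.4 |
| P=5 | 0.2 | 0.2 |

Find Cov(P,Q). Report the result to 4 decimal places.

-0.0800

E[P] = 4.4,  E[Q] = 1.2
E[PQ] = 5.2
Cov(P,Q) = E[PQ] − E[P]E[Q] = 5.2 − (4.4)(1.2) = -0.08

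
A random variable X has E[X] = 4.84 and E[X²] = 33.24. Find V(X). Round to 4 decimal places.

V(X) = 33.24 − (4.84)² = 9.8144

9.8144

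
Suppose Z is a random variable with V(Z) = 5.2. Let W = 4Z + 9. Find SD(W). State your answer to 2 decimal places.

9.12

V(4Z + 9) = (4)²·5.2 = 83.2
SD(W) = √83.2 ≈ 9.12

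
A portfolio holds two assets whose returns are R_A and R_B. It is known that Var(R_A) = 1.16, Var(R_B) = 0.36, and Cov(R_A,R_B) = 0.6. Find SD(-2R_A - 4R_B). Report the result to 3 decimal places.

4.472

Var(-2R_A - 4R_B) = (-2)²·Var(R_A) + (-4)²·Var(R_B) + 2·(-2)·(-4)·Cov(R_A,R_B)
= 4·1.16 + 16·0.36 + 16·0.6 = 20
SD(-2R_A - 4R_B) = √20 ≈ 4.472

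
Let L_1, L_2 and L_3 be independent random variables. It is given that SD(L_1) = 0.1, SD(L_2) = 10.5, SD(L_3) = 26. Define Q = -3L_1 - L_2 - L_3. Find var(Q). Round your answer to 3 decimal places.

var(L_1) = 0.01, var(L_2) = 110.25, var(L_3) = 676
By independence, var(Q) = (-3)²var(L_1) + (-1)²var(L_2) + (-1)²var(L_3)
= (-3)²·0.01 + (-1)²·110.25 + (-1)²·676 = 786.34

786.340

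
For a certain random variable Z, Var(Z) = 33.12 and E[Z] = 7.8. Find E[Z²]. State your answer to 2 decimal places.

93.96

E[Z²] = Var(Z) + (E[Z])² = 33.12 + (7.8)² = 93.96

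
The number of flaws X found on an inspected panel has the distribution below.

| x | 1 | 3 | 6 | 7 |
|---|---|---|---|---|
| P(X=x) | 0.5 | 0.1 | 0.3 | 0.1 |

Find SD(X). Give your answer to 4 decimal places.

E[X] = (1)(0.5) + (3)(0.1) + (6)(0.3) + (7)(0.1) = 3.3
E[X²] = (1)²(0.5) + (3)²(0.1) + (6)²(0.3) + (7)²(0.1) = 17.1
Var(X) = E[X²] − (E[X])² = 17.1 − (3.3)² = 6.21
SD(X) = √6.21 ≈ 2.4920

2.4920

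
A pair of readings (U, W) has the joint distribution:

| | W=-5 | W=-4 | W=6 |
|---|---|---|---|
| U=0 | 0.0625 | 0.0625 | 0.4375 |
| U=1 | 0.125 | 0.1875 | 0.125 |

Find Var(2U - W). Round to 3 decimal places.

32.871

E[U] = 0.4375,  E[W] = 1.4375,  E[UW] = -0.625
Var(U) = 0.4375 − (0.4375)² = 0.24609375;  Var(W) = 28.9375 − (1.4375)² = 26.87109375
Cov(U,W) = -0.625 − (0.4375)(1.4375) = -1.25390625
Var(2U - W) = (2)²·0.24609375 + (-1)²·26.87109375 + 2·(2)·(-1)·-1.25390625 = 32.87109375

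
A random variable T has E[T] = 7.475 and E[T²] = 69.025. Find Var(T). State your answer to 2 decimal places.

13.15

Var(T) = 69.025 − (7.475)² = 13.149375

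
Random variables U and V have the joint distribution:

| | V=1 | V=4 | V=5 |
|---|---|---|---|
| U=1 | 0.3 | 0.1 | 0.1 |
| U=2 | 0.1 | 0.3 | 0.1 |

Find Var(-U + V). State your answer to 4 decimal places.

2.4500

E[U] = 1.5,  E[V] = 3,  E[UV] = 4.8
Var(U) = 2.5 − (1.5)² = 0.25;  Var(V) = 11.8 − (3)² = 2.8
Cov(U,V) = 4.8 − (1.5)(3) = 0.3
Var(-U + V) = (-1)²·0.25 + (1)²·2.8 + 2·(-1)·(1)·0.3 = 2.45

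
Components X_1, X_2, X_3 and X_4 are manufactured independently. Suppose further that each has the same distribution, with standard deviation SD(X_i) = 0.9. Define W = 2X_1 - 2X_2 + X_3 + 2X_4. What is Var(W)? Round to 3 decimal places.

Var(X_i) = (0.9)² = 0.81
By independence, Var(W) = (2)²Var(X_1) + (-2)²Var(X_2) + (1)²Var(X_3) + (2)²Var(X_4)
= (2)²·0.81 + (-2)²·0.81 + (1)²·0.81 + (2)²·0.81 = 10.53

10.530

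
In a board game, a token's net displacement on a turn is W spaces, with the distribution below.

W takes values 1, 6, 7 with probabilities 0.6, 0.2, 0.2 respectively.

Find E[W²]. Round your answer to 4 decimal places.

E[W²] = (1)²(0.6) + (6)²(0.2) + (7)²(0.2) = 17.6

17.6000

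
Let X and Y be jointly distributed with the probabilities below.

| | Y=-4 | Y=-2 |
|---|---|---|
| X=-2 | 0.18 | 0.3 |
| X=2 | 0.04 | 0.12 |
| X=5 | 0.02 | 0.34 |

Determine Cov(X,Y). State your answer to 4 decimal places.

E[X] = 1.16,  E[Y] = -2.48
E[XY] = -1.96
Cov(X,Y) = E[XY] − E[X]E[Y] = -1.96 − (1.16)(-2.48) = 0.9168

0.9168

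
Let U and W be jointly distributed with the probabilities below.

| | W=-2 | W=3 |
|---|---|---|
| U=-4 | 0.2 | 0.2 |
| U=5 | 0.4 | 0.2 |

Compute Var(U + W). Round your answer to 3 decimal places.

21.840

E[U] = 1.4,  E[W] = 0,  E[UW] = -1.8
Var(U) = 21.4 − (1.4)² = 19.44;  Var(W) = 6 − (0)² = 6
Cov(U,W) = -1.8 − (1.4)(0) = -1.8
Var(U + W) = (1)²·19.44 + (1)²·6 + 2·(1)·(1)·-1.8 = 21.84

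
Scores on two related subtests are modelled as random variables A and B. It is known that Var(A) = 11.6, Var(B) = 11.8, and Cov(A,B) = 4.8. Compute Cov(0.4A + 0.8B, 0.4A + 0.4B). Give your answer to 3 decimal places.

Cov(0.4A + 0.8B, 0.4A + 0.4B) = (0.4)(0.4)Var(A) + (0.8)(0.4)Var(B) + [(0.4)(0.4) + (0.8)(0.4)]Cov(A,B)
= 0.16·11.6 + 0.32·11.8 + 0.48·4.8 = 7.936

7.936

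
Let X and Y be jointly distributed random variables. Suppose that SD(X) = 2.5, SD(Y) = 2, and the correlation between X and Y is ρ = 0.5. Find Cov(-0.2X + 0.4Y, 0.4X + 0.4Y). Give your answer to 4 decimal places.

0.3400

var(X) = (2.5)² = 6.25;  var(Y) = (2)² = 4
Cov(X,Y) = ρ·SD(X)·SD(Y) = 0.5·2.5·2 = 2.5
Cov(-0.2X + 0.4Y, 0.4X + 0.4Y) = (-0.2)(0.4)var(X) + (0.4)(0.4)var(Y) + [(-0.2)(0.4) + (0.4)(0.4)]Cov(X,Y)
= -0.08·6.25 + 0.16·4 + 0.08·2.5 = 0.34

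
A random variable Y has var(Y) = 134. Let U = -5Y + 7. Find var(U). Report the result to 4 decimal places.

var(-5Y + 7) = (-5)²·var(Y) = 25·134 = 3350

3350.0000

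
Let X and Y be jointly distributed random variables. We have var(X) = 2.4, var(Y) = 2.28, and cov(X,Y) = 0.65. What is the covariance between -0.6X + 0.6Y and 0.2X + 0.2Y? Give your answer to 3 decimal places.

cov(-0.6X + 0.6Y, 0.2X + 0.2Y) = (-0.6)(0.2)var(X) + (0.6)(0.2)var(Y) + [(-0.6)(0.2) + (0.6)(0.2)]cov(X,Y)
= -0.12·2.4 + 0.12·2.28 + 0·0.65 = -0.0144

-0.014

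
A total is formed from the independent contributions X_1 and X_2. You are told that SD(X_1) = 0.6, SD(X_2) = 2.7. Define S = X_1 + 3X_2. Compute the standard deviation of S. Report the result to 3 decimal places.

var(X_1) = 0.36, var(X_2) = 7.29
By independence, var(S) = (1)²var(X_1) + (3)²var(X_2)
= (1)²·0.36 + (3)²·7.29 = 65.97
SD(S) = √65.97 ≈ 8.122

8.122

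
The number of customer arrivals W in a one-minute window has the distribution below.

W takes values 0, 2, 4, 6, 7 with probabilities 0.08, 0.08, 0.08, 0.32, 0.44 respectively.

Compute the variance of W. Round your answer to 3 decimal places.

E[W] = (0)(0.08) + (2)(0.08) + (4)(0.08) + (6)(0.32) + (7)(0.44) = 5.48
E[W²] = (0)²(0.08) + (2)²(0.08) + (4)²(0.08) + (6)²(0.32) + (7)²(0.44) = 34.68
Var(W) = E[W²] − (E[W])² = 34.68 − (5.48)² = 4.6496

4.650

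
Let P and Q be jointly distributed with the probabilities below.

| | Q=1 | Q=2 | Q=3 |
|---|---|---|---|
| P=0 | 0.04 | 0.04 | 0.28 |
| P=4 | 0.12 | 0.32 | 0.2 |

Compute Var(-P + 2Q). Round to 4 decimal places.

7.8336

E[P] = 2.56,  E[Q] = 2.32,  E[PQ] = 5.44
Var(P) = 10.24 − (2.56)² = 3.6864;  Var(Q) = 5.92 − (2.32)² = 0.5376
Cov(P,Q) = 5.44 − (2.56)(2.32) = -0.4992
Var(-P + 2Q) = (-1)²·3.6864 + (2)²·0.5376 + 2·(-1)·(2)·-0.4992 = 7.8336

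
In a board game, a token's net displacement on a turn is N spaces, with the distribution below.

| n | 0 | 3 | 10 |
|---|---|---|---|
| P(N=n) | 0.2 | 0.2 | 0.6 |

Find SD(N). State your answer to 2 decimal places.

4.27

E[N] = (0)(0.2) + (3)(0.2) + (10)(0.6) = 6.6
E[N²] = (0)²(0.2) + (3)²(0.2) + (10)²(0.6) = 61.8
Var(N) = E[N²] − (E[N])² = 61.8 − (6.6)² = 18.24
SD(N) = √18.24 ≈ 4.27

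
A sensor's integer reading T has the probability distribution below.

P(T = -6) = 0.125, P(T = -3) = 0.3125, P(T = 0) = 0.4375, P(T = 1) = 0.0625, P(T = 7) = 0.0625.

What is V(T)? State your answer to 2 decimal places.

9.03

E[T] = (-6)(0.125) + (-3)(0.3125) + (0)(0.4375) + (1)(0.0625) + (7)(0.0625) = -1.1875
E[T²] = (-6)²(0.125) + (-3)²(0.3125) + (0)²(0.4375) + (1)²(0.0625) + (7)²(0.0625) = 10.4375
V(T) = E[T²] − (E[T])² = 10.4375 − (-1.1875)² = 9.02734375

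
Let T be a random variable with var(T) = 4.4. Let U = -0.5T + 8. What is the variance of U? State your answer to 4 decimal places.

var(-0.5T + 8) = (-0.5)²·var(T) = 0.25·4.4 = 1.1

1.1000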